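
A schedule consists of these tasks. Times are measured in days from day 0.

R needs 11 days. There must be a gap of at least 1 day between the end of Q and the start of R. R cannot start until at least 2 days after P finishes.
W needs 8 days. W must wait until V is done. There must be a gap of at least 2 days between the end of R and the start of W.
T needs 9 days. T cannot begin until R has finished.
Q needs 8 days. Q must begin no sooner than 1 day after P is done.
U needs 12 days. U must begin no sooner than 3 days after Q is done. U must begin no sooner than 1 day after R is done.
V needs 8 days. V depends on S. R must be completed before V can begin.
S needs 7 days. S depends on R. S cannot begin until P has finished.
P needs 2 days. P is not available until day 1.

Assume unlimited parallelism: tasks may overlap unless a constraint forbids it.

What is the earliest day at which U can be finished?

After its own release at day 1, P can start at day 1 and finishes at day 3.
Q waits on P (finishes day 3, plus 1-day gap → day 4), so it starts at day 4 and finishes at 4 + 8 = day 12.
R needs all of Q (finishes day 12, plus 1-day gap → day 13); P (finishes day 3, plus 2-day gap → day 5). That puts its earliest start at day 13; it finishes at 13 + 11 = day 24.
U cannot start until Q (finishes day 12, plus 3-day gap → day 15); R (finishes day 24, plus 1-day gap → day 25). The controlling bound is day 25, so U finishes at 25 + 12 = day 37.

37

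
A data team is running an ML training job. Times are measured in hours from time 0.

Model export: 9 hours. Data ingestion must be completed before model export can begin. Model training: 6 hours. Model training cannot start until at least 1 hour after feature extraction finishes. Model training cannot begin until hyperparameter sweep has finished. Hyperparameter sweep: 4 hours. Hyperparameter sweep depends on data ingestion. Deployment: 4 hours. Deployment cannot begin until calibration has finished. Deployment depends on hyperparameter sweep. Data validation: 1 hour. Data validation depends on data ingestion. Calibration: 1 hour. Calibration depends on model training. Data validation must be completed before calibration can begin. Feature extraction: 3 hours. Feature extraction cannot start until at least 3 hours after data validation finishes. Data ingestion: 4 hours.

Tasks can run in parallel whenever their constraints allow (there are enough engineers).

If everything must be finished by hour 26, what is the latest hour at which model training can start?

15

Deployment must finish by hour 26; it takes 4 hours, so it must start by 26 − 4 = hour 22.
Since deployment (must start by hour 22) depends on it, calibration must finish by hour 22. Backing off its 1-hour duration gives a latest start of hour 21.
Model training has to be done before calibration (must start by hour 21). That means finishing by hour 21, i.e. starting by 21 − 6 = hour 15.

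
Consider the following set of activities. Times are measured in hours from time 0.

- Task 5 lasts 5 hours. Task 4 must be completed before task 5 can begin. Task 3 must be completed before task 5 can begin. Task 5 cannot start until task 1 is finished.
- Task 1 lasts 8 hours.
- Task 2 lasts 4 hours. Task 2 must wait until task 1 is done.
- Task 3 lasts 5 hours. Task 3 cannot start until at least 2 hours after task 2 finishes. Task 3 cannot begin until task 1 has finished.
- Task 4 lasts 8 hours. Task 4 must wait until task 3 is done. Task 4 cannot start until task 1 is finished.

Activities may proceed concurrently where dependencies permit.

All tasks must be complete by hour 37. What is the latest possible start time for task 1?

Nothing follows task 5; the deadline of hour 37 is its only limit. It must start by 37 − 5 = hour 32.
Task 4 feeds into task 5 (must start by hour 32); so task 4 must finish by hour 32 and therefore start by hour 24.
For task 3: task 4 (must start by hour 24); task 5 (must start by hour 32). The most restrictive is hour 24; with a 5-hour duration, task 3 must start by hour 19.
Since task 3 (must start by hour 19, minus 2-hour gap → hour 17) depends on it, task 2 must finish by hour 17. Backing off its 4-hour duration gives a latest start of hour 13.
Task 1 feeds task 2 (must start by hour 13); task 3 (must start by hour 19); task 4 (must start by hour 24); task 5 (must start by hour 32). Taking the minimum, task 1 must finish by hour 13 and start by 13 − 8 = hour 5.

5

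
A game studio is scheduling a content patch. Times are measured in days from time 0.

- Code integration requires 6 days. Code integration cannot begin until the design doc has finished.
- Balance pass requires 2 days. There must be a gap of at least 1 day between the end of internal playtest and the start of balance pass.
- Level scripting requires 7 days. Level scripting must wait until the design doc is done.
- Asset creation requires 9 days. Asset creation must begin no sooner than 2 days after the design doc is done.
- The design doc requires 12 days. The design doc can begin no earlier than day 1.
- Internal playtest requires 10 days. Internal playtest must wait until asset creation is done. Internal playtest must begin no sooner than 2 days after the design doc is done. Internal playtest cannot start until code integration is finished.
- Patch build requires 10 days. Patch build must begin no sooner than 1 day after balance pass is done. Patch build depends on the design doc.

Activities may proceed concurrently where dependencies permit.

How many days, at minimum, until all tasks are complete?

After its own release at day 1, the design doc can start at day 1 and finishes at day 13.
Code integration cannot begin until the design doc (finishes day 13). It runs from day 13 to 13 + 6 = day 19.
Level scripting cannot begin until the design doc (finishes day 13). It runs from day 13 to 13 + 7 = day 20.
Asset creation cannot begin until the design doc (finishes day 13, plus 2-day gap → day 15). It runs from day 15 to 15 + 9 = day 24.
Internal playtest needs all of asset creation (finishes day 24); the design doc (finishes day 13, plus 2-day gap → day 15); code integration (finishes day 19). That puts its earliest start at day 24; it finishes at 24 + 10 = day 34.
Balance pass cannot begin until internal playtest (finishes day 34, plus 1-day gap → day 35). It runs from day 35 to 35 + 2 = day 37.
Patch build needs all of balance pass (finishes day 37, plus 1-day gap → day 38); the design doc (finishes day 13). That puts its earliest start at day 38; it finishes at 38 + 10 = day 48.
All tasks are finished once the last one completes. Finish times: The design doc at 13, Asset creation at 24, Level scripting at 20, Code integration at 19, Internal playtest at 34, Balance pass at 37, Patch build at 48. The latest is day 48.

48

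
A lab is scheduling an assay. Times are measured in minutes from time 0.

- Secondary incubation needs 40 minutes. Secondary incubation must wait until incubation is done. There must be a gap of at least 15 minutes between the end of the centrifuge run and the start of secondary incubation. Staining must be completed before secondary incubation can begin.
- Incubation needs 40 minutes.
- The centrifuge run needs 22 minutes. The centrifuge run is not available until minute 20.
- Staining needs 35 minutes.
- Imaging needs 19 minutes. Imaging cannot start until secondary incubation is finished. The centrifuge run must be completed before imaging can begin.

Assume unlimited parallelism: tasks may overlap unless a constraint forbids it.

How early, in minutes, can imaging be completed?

116

Nothing blocks staining, so it runs from minute 0 to minute 35.
After its own release at minute 20, the centrifuge run can start at minute 20 and finishes at minute 42.
Nothing blocks incubation, so it runs from minute 0 to minute 40.
Secondary incubation cannot start until incubation (finishes minute 40); the centrifuge run (finishes minute 42, plus 15-minute gap → minute 57); staining (finishes minute 35). The controlling bound is minute 57, so secondary incubation finishes at 57 + 40 = minute 97.
Imaging has to wait for secondary incubation (finishes minute 97); the centrifuge run (finishes minute 42). The latest of these is minute 97, so imaging runs minute 97 to 97 + 19 = minute 116.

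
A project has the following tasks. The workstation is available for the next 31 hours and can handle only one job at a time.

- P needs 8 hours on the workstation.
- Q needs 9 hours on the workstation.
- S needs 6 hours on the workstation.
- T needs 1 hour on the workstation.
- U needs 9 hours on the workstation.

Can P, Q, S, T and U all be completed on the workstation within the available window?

Running back to back, the jobs need 8 + 9 + 6 + 1 + 9 = 33 hours on the workstation.
Since 33 > 31, they cannot all fit.

No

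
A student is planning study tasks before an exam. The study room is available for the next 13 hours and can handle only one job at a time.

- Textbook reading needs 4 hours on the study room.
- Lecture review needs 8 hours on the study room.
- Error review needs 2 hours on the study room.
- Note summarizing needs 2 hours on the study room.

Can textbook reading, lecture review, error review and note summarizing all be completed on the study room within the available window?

Running back to back, the jobs need 4 + 8 + 2 + 2 = 16 hours on the study room.
Since 16 > 13, they cannot all fit.

No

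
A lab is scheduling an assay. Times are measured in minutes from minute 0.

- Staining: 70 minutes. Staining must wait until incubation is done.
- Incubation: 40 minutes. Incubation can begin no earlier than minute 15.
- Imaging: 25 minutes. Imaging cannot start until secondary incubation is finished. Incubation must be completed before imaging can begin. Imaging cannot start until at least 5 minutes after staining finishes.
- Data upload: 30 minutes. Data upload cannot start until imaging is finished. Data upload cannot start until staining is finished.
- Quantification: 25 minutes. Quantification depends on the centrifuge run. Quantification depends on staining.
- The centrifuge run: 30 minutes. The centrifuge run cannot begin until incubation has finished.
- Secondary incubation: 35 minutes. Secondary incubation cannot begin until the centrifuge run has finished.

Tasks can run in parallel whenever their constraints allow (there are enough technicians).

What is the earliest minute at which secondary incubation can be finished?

120

After its own release at minute 15, incubation can start at minute 15 and finishes at minute 55.
After incubation (finishes minute 55), the centrifuge run can start at minute 55 and finishes at minute 85.
Secondary incubation waits on the centrifuge run (finishes minute 85), so it starts at minute 85 and finishes at 85 + 35 = minute 120.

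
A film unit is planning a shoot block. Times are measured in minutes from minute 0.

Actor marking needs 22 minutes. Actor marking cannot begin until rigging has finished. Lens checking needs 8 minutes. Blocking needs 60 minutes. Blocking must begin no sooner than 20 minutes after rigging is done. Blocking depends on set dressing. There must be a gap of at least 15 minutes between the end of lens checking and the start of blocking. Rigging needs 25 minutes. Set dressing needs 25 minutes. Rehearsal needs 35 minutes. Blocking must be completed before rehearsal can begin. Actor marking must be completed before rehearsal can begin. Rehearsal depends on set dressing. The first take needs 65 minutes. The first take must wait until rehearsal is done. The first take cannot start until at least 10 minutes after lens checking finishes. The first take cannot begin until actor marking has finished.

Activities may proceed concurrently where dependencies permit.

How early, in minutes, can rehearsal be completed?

140

Lens checking has no prerequisites, so it starts at minute 0 and finishes at minute 8.
Set dressing has no prerequisites, so it starts at minute 0 and finishes at minute 25.
Nothing blocks rigging, so it runs from minute 0 to minute 25.
Actor marking waits on rigging (finishes minute 25), so it starts at minute 25 and finishes at 25 + 22 = minute 47.
Blocking has to wait for rigging (finishes minute 25, plus 20-minute gap → minute 45); set dressing (finishes minute 25); lens checking (finishes minute 8, plus 15-minute gap → minute 23). The latest of these is minute 45, so blocking runs minute 45 to 45 + 60 = minute 105.
Rehearsal has to wait for blocking (finishes minute 105); actor marking (finishes minute 47); set dressing (finishes minute 25). The latest of these is minute 105, so rehearsal runs minute 105 to 105 + 35 = minute 140.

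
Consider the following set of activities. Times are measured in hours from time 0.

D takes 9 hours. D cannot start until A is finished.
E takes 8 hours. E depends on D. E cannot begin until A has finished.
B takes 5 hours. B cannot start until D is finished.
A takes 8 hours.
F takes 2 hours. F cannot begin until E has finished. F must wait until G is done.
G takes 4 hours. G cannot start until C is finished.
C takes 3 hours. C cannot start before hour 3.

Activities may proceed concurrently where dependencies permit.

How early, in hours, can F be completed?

27

C cannot begin until its own release at hour 3. It runs from hour 3 to 3 + 3 = hour 6.
G waits on C (finishes hour 6), so it starts at hour 6 and finishes at 6 + 4 = hour 10.
A can start immediately at hour 0; it finishes at hour 8.
After A (finishes hour 8), D can start at hour 8 and finishes at hour 17.
E has to wait for D (finishes hour 17); A (finishes hour 8). The latest of these is hour 17, so E runs hour 17 to 17 + 8 = hour 25.
F cannot start until E (finishes hour 25); G (finishes hour 10). The controlling bound is hour 25, so F finishes at 25 + 2 = hour 27.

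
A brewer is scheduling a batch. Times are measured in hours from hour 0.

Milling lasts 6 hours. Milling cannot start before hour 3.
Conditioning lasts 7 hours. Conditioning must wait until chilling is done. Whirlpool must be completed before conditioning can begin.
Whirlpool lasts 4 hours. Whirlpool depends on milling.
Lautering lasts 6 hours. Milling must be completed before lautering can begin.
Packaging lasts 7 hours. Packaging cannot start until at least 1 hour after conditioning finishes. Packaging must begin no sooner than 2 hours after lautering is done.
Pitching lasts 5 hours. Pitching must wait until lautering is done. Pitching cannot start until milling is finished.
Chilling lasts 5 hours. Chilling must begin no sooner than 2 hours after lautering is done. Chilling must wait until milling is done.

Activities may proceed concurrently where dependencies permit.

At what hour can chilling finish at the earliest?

22

Milling cannot begin until its own release at hour 3. It runs from hour 3 to 3 + 6 = hour 9.
Lautering cannot begin until milling (finishes hour 9). It runs from hour 9 to 9 + 6 = hour 15.
Chilling needs all of lautering (finishes hour 15, plus 2-hour gap → hour 17); milling (finishes hour 9). That puts its earliest start at hour 17; it finishes at 17 + 5 = hour 22.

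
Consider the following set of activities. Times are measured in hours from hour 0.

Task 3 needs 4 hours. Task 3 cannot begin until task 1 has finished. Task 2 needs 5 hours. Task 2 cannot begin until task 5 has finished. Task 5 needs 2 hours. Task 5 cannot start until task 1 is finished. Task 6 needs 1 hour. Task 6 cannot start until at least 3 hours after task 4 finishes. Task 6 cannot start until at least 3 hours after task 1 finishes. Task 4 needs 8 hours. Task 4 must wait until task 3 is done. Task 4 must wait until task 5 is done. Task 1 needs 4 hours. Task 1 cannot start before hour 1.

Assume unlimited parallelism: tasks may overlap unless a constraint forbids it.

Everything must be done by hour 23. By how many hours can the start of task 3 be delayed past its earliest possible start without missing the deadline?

2

After its own release at hour 1, task 1 can start at hour 1 and finishes at hour 5.
Task 3 waits on task 1 (finishes hour 5), so it starts at hour 5 and finishes at 5 + 4 = hour 9.

Working backward from the deadline:
Nothing follows task 6; the deadline of hour 23 is its only limit. It must start by 23 − 1 = hour 22.
Task 4 must finish before task 6 (must start by hour 22, minus 3-hour gap → hour 19). With an 8-hour duration, task 4 must start by 19 − 8 = hour 11.
Since task 4 (must start by hour 11) depends on it, task 3 must finish by hour 11. Backing off its 4-hour duration gives a latest start of hour 7.
So task 3 can start as early as hour 5 and as late as hour 7, giving 7 − 5 = 2 hours of slack.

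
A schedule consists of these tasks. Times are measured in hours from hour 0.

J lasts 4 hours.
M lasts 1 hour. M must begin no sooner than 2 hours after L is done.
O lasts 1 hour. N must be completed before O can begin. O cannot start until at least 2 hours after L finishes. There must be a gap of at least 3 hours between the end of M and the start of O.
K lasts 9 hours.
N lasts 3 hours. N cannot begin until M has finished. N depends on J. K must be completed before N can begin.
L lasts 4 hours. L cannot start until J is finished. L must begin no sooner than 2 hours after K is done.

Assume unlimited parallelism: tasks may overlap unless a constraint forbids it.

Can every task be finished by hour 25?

Nothing blocks K, so it runs from hour 0 to hour 9.
Nothing blocks J, so it runs from hour 0 to hour 4.
For L: J (finishes hour 4); K (finishes hour 9, plus 2-hour gap → hour 11). Taking the maximum gives a start of hour 11, and it finishes at 11 + 4 = hour 15.
M waits on L (finishes hour 15, plus 2-hour gap → hour 17), so it starts at hour 17 and finishes at 17 + 1 = hour 18.
For N: M (finishes hour 18); J (finishes hour 4); K (finishes hour 9). Taking the maximum gives a start of hour 18, and it finishes at 18 + 3 = hour 21.
For O: N (finishes hour 21); L (finishes hour 15, plus 2-hour gap → hour 17); M (finishes hour 18, plus 3-hour gap → hour 21). Taking the maximum gives a start of hour 21, and it finishes at 21 + 1 = hour 22.
Every task is finished by hour 22, which is no later than the deadline of 25, so the schedule is feasible.

Yes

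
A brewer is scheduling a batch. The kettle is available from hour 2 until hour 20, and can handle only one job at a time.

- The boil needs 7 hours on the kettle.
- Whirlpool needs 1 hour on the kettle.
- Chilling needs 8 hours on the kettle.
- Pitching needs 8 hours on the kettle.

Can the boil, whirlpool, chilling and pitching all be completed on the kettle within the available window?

The kettle window is 20 − 2 = 18 hours.
Running back to back, the jobs need 7 + 1 + 8 + 8 = 24 hours on the kettle.
Since 24 > 18, they cannot all fit.

No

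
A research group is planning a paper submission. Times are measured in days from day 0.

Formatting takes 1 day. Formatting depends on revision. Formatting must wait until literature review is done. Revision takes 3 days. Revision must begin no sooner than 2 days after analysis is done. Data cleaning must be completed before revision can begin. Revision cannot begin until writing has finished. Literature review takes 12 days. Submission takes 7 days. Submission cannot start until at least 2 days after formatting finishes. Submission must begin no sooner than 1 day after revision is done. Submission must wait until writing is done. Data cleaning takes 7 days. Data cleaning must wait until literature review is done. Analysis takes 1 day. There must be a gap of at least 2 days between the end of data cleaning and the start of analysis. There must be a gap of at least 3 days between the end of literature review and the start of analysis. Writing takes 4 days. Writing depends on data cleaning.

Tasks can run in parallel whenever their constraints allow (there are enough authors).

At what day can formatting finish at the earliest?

Literature review can start immediately at day 0; it finishes at day 12.
Data cleaning waits on literature review (finishes day 12), so it starts at day 12 and finishes at 12 + 7 = day 19.
Writing waits on data cleaning (finishes day 19), so it starts at day 19 and finishes at 19 + 4 = day 23.
Analysis cannot start until data cleaning (finishes day 19, plus 2-day gap → day 21); literature review (finishes day 12, plus 3-day gap → day 15). The controlling bound is day 21, so analysis finishes at 21 + 1 = day 22.
Revision needs all of analysis (finishes day 22, plus 2-day gap → day 24); data cleaning (finishes day 19); writing (finishes day 23). That puts its earliest start at day 24; it finishes at 24 + 3 = day 27.
Formatting needs all of revision (finishes day 27); literature review (finishes day 12). That puts its earliest start at day 27; it finishes at 27 + 1 = day 28.

28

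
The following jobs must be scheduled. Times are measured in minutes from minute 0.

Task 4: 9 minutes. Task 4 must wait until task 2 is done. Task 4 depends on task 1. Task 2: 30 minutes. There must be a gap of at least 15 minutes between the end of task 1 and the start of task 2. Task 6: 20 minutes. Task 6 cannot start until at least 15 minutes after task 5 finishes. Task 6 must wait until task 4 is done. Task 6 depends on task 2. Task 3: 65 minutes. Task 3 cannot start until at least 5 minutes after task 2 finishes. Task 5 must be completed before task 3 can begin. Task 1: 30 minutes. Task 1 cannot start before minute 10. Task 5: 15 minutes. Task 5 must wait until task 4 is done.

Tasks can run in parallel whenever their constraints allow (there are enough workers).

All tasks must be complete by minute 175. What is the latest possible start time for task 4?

Task 3 has no dependents, so it just needs to finish by minute 175. Starting by 175 − 65 = minute 110 achieves that.
Task 6 must finish by minute 175; it takes 20 minutes, so it must start by 175 − 20 = minute 155.
Task 5 must finish in time for task 3 (must start by minute 110); task 6 (must start by minute 155, minus 15-minute gap → minute 140). The tightest is minute 110, so task 5 must start by 110 − 15 = minute 95.
Task 4 feeds task 5 (must start by minute 95); task 6 (must start by minute 155). Taking the minimum, task 4 must finish by minute 95 and start by 95 − 9 = minute 86.

86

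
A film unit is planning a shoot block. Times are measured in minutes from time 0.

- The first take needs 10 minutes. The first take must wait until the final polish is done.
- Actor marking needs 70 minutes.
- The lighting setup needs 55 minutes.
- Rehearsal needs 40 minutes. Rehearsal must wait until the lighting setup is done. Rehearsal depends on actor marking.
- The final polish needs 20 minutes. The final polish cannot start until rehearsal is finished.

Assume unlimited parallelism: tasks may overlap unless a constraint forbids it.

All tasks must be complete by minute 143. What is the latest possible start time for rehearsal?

Nothing follows the first take; the deadline of minute 143 is its only limit. It must start by 143 − 10 = minute 133.
The final polish must finish before the first take (must start by minute 133). With a 20-minute duration, the final polish must start by 133 − 20 = minute 113.
Since the final polish (must start by minute 113) depends on it, rehearsal must finish by minute 113. Backing off its 40-minute duration gives a latest start of minute 73.

73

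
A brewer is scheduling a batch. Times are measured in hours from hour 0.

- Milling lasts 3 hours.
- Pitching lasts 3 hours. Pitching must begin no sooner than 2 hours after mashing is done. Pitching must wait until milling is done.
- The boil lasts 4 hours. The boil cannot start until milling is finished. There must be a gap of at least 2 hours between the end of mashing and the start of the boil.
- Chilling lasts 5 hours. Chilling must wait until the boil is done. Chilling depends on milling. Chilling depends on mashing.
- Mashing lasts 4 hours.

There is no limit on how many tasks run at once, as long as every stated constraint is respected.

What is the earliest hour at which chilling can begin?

Mashing can start immediately at hour 0; it finishes at hour 4.
Milling has no prerequisites, so it starts at hour 0 and finishes at hour 3.
The boil has to wait for milling (finishes hour 3); mashing (finishes hour 4, plus 2-hour gap → hour 6). The latest of these is hour 6, so the boil runs hour 6 to 6 + 4 = hour 10.
Chilling waits on the boil (finishes hour 10); milling (finishes hour 3); mashing (finishes hour 4). The latest of these is hour 10, which is the earliest chilling can start.

10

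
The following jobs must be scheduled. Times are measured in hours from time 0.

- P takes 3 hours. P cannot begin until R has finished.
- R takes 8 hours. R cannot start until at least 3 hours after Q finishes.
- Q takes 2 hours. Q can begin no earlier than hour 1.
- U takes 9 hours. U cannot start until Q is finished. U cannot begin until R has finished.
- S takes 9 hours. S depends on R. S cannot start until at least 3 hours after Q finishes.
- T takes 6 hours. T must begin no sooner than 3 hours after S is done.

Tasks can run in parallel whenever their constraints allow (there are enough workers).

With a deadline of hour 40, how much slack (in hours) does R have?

8

Q waits on its own release at hour 1, so it starts at hour 1 and finishes at 1 + 2 = hour 3.
After Q (finishes hour 3, plus 3-hour gap → hour 6), R can start at hour 6 and finishes at hour 14.

Working backward from the deadline:
To finish by hour 40, P (duration 3) must start no later than hour 37.
Nothing follows T; the deadline of hour 40 is its only limit. It must start by 40 − 6 = hour 34.
S feeds into T (must start by hour 34, minus 3-hour gap → hour 31); so S must finish by hour 31 and therefore start by hour 22.
Nothing follows U; the deadline of hour 40 is its only limit. It must start by 40 − 9 = hour 31.
R feeds P (must start by hour 37); S (must start by hour 22); U (must start by hour 31). Taking the minimum, R must finish by hour 22 and start by 22 − 8 = hour 14.
So R can start as early as hour 6 and as late as hour 14, giving 14 − 6 = 8 hours of slack.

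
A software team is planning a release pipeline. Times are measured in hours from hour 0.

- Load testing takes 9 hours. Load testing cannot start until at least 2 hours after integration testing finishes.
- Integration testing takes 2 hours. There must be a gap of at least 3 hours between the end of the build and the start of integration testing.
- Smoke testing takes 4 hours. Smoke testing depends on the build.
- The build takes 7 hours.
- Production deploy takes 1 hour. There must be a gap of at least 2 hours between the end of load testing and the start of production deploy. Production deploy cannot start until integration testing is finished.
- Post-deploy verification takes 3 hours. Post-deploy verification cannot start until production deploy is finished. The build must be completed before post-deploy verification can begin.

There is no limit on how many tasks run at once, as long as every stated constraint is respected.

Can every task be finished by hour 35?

The build can start immediately at hour 0; it finishes at hour 7.
After the build (finishes hour 7), smoke testing can start at hour 7 and finishes at hour 11.
After the build (finishes hour 7, plus 3-hour gap → hour 10), integration testing can start at hour 10 and finishes at hour 12.
Load testing cannot begin until integration testing (finishes hour 12, plus 2-hour gap → hour 14). It runs from hour 14 to 14 + 9 = hour 23.
Production deploy has to wait for load testing (finishes hour 23, plus 2-hour gap → hour 25); integration testing (finishes hour 12). The latest of these is hour 25, so production deploy runs hour 25 to 25 + 1 = hour 26.
Post-deploy verification needs all of production deploy (finishes hour 26); the build (finishes hour 7). That puts its earliest start at hour 26; it finishes at 26 + 3 = hour 29.
Every task is finished by hour 29, which is no later than the deadline of 35, so the schedule is feasible.

Yes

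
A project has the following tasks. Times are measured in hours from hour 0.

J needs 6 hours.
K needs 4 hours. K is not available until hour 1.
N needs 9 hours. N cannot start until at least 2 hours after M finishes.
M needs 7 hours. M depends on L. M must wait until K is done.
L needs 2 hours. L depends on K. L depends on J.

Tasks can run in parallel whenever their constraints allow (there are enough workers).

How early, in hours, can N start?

After its own release at hour 1, K can start at hour 1 and finishes at hour 5.
J has no prerequisites, so it starts at hour 0 and finishes at hour 6.
L cannot start until K (finishes hour 5); J (finishes hour 6). The controlling bound is hour 6, so L finishes at 6 + 2 = hour 8.
M cannot start until L (finishes hour 8); K (finishes hour 5). The controlling bound is hour 8, so M finishes at 8 + 7 = hour 15.
N waits on M (finishes hour 15, plus 2-hour gap → hour 17), so the earliest it can start is hour 17.

17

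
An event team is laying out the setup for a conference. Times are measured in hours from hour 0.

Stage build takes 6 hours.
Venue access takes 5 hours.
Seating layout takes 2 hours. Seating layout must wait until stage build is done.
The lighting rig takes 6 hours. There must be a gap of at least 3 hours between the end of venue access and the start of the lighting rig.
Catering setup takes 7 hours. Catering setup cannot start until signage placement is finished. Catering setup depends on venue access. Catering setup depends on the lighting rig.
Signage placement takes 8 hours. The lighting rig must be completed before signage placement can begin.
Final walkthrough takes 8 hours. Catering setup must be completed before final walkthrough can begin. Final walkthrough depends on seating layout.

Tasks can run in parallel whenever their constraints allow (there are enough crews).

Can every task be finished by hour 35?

Nothing blocks stage build, so it runs from hour 0 to hour 6.
After stage build (finishes hour 6), seating layout can start at hour 6 and finishes at hour 8.
Venue access has no prerequisites, so it starts at hour 0 and finishes at hour 5.
The lighting rig waits on venue access (finishes hour 5, plus 3-hour gap → hour 8), so it starts at hour 8 and finishes at 8 + 6 = hour 14.
Signage placement waits on the lighting rig (finishes hour 14), so it starts at hour 14 and finishes at 14 + 8 = hour 22.
Catering setup has to wait for signage placement (finishes hour 22); venue access (finishes hour 5); the lighting rig (finishes hour 14). The latest of these is hour 22, so catering setup runs hour 22 to 22 + 7 = hour 29.
Final walkthrough cannot start until catering setup (finishes hour 29); seating layout (finishes hour 8). The controlling bound is hour 29, so final walkthrough finishes at 29 + 8 = hour 37.
The earliest everything can be done is hour 37, which is after the deadline of 35, so it is not possible.

No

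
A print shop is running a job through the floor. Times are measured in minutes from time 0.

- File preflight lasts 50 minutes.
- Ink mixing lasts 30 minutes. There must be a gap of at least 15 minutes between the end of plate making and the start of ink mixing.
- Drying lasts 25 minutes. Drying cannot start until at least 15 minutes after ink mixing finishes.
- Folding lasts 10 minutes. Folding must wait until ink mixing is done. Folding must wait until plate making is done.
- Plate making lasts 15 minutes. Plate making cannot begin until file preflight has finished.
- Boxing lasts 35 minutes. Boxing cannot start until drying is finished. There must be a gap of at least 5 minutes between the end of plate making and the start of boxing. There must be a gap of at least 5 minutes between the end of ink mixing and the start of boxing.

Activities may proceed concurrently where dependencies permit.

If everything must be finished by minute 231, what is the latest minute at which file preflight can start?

46

Boxing must finish by minute 231; it takes 35 minutes, so it must start by 231 − 35 = minute 196.
Drying has to be done before boxing (must start by minute 196). That means finishing by minute 196, i.e. starting by 196 − 25 = minute 171.
Folding has no dependents, so it just needs to finish by minute 231. Starting by 231 − 10 = minute 221 achieves that.
For ink mixing: drying (must start by minute 171, minus 15-minute gap → minute 156); folding (must start by minute 221); boxing (must start by minute 196, minus 5-minute gap → minute 191). The most restrictive is minute 156; with a 30-minute duration, ink mixing must start by minute 126.
Plate making has several dependents: ink mixing (must start by minute 126, minus 15-minute gap → minute 111); folding (must start by minute 221); boxing (must start by minute 196, minus 5-minute gap → minute 191). The earliest of those limits is minute 111, so plate making must start by 111 − 15 = minute 96.
File preflight feeds into plate making (must start by minute 96); so file preflight must finish by minute 96 and therefore start by minute 46.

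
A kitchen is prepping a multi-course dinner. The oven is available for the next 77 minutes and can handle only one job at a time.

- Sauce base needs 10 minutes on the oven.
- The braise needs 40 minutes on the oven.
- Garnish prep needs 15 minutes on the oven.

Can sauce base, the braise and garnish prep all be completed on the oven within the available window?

Running back to back, the jobs need 10 + 40 + 15 = 65 minutes on the oven.
Since 65 ≤ 77, they fit within the window.

Yes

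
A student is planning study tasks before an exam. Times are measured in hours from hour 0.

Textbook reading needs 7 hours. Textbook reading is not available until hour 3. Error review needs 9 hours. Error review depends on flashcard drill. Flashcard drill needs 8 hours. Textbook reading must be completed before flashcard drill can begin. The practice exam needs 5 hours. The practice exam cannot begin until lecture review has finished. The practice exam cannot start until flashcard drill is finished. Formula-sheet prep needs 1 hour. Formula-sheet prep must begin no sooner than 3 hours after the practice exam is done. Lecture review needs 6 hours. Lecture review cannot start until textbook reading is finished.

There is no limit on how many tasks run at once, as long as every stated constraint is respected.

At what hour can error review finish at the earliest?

Textbook reading waits on its own release at hour 3, so it starts at hour 3 and finishes at 3 + 7 = hour 10.
Flashcard drill cannot begin until textbook reading (finishes hour 10). It runs from hour 10 to 10 + 8 = hour 18.
After flashcard drill (finishes hour 18), error review can start at hour 18 and finishes at hour 27.

27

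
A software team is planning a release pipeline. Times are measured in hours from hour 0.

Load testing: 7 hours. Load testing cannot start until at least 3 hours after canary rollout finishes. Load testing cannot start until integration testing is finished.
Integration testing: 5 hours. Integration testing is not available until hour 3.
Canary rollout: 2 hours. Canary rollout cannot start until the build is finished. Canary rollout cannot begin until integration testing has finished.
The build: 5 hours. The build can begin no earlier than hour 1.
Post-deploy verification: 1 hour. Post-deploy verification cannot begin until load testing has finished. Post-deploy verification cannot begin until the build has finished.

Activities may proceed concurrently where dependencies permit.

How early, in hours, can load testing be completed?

After its own release at hour 3, integration testing can start at hour 3 and finishes at hour 8.
After its own release at hour 1, the build can start at hour 1 and finishes at hour 6.
Canary rollout cannot start until the build (finishes hour 6); integration testing (finishes hour 8). The controlling bound is hour 8, so canary rollout finishes at 8 + 2 = hour 10.
Load testing cannot start until canary rollout (finishes hour 10, plus 3-hour gap → hour 13); integration testing (finishes hour 8). The controlling bound is hour 13, so load testing finishes at 13 + 7 = hour 20.

20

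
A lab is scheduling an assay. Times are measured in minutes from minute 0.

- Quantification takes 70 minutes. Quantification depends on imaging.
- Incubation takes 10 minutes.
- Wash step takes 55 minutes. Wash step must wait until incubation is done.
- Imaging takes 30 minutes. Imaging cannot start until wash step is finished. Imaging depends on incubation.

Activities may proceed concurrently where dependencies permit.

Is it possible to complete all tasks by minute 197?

Incubation can start immediately at minute 0; it finishes at minute 10.
Wash step waits on incubation (finishes minute 10), so it starts at minute 10 and finishes at 10 + 55 = minute 65.
Imaging has to wait for wash step (finishes minute 65); incubation (finishes minute 10). The latest of these is minute 65, so imaging runs minute 65 to 65 + 30 = minute 95.
Quantification cannot begin until imaging (finishes minute 95). It runs from minute 95 to 95 + 70 = minute 165.
Every task is finished by minute 165, which is no later than the deadline of 197, so the schedule is feasible.

Yes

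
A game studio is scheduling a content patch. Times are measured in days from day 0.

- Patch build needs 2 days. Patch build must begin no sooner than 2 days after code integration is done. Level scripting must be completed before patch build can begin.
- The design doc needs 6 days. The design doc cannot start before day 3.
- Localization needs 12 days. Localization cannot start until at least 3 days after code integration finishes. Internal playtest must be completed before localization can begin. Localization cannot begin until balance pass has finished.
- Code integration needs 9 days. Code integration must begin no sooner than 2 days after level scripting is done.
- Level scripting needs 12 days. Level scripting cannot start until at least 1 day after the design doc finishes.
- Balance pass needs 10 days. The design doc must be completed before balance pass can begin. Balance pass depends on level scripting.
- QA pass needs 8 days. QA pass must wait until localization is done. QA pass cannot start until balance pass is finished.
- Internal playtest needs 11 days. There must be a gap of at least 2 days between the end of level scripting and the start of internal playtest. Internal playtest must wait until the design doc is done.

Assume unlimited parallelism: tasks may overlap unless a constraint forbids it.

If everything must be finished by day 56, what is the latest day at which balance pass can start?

Nothing follows QA pass; the deadline of day 56 is its only limit. It must start by 56 − 8 = day 48.
Localization feeds into QA pass (must start by day 48); so localization must finish by day 48 and therefore start by day 36.
Balance pass feeds localization (must start by day 36); QA pass (must start by day 48). Taking the minimum, balance pass must finish by day 36 and start by 36 − 10 = day 26.

26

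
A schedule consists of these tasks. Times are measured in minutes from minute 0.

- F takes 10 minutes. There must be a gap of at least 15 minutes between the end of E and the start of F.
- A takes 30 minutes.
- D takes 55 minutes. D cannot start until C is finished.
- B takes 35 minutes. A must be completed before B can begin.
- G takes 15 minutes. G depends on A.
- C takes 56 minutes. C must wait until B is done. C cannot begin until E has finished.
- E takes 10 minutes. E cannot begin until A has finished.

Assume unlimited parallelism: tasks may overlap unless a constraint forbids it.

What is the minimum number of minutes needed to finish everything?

176

A has no prerequisites, so it starts at minute 0 and finishes at minute 30.
G cannot begin until A (finishes minute 30). It runs from minute 30 to 30 + 15 = minute 45.
After A (finishes minute 30), E can start at minute 30 and finishes at minute 40.
F waits on E (finishes minute 40, plus 15-minute gap → minute 55), so it starts at minute 55 and finishes at 55 + 10 = minute 65.
B waits on A (finishes minute 30), so it starts at minute 30 and finishes at 30 + 35 = minute 65.
C has to wait for B (finishes minute 65); E (finishes minute 40). The latest of these is minute 65, so C runs minute 65 to 65 + 56 = minute 121.
D waits on C (finishes minute 121), so it starts at minute 121 and finishes at 121 + 55 = minute 176.
All tasks are finished once the last one completes. Finish times: A at 30, B at 65, C at 121, D at 176, E at 40, F at 65, G at 45. The latest is minute 176.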